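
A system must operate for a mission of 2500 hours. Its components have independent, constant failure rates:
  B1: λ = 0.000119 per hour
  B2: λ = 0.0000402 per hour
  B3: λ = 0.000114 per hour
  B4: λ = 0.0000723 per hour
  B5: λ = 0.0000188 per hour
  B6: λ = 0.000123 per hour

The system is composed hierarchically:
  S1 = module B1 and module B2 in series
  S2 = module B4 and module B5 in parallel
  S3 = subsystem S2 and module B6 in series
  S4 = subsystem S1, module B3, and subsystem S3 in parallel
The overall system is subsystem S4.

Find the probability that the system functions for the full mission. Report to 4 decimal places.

R(B1) = exp(−0.000119 × 2500) = 0.742673
R(B2) = exp(−0.0000402 × 2500) = 0.904385
R(B3) = exp(−0.000114 × 2500) = 0.752014
R(B4) = exp(−0.0000723 × 2500) = 0.834644
R(B5) = exp(−0.0000188 × 2500) = 0.954087
R(B6) = exp(−0.000123 × 2500) = 0.735283
Series (B1 and B2): 0.742673 × 0.904385 = 0.671662
Parallel (B4 and B5): 1 − (1 − 0.834644)(1 − 0.954087) = 0.992408
Series ([0.992408] and B6): 0.992408 × 0.735283 = 0.729701
Parallel ([0.671662], B3, and [0.729701]): 1 − (1 − 0.671662)(1 − 0.752014)(1 − 0.729701) = 0.9780

0.9780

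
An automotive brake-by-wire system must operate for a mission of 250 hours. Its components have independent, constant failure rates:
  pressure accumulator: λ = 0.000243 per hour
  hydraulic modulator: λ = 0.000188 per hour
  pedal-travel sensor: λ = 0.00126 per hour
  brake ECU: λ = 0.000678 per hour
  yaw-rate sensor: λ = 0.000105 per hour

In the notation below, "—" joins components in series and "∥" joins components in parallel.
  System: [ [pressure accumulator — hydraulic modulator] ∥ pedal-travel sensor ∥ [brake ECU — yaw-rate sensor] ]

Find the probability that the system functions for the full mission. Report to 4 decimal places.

R(pressure accumulator) = exp(−0.000243 × 250) = 0.941058
R(hydraulic modulator) = exp(−0.000188 × 250) = 0.954087
R(pedal-travel sensor) = exp(−0.00126 × 250) = 0.729789
R(brake ECU) = exp(−0.000678 × 250) = 0.844087
R(yaw-rate sensor) = exp(−0.000105 × 250) = 0.974092
Series (pressure accumulator and hydraulic modulator): 0.941058 × 0.954087 = 0.897851
Series (brake ECU and yaw-rate sensor): 0.844087 × 0.974092 = 0.822218
Parallel ([0.897851], pedal-travel sensor, and [0.822218]): 1 − (1 − 0.897851)(1 − 0.729789)(1 − 0.822218) = 0.9951

0.9951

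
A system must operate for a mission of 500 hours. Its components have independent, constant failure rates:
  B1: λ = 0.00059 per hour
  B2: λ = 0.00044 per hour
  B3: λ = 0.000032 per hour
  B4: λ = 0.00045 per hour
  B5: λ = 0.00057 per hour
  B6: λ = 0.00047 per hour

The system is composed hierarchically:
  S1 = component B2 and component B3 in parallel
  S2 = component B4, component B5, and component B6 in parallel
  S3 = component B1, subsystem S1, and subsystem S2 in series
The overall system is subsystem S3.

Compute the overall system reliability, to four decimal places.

0.7344

R(B1) = exp(−0.00059 × 500) = 0.744532
R(B2) = exp(−0.00044 × 500) = 0.802519
R(B3) = exp(−0.000032 × 500) = 0.984127
R(B4) = exp(−0.00045 × 500) = 0.798516
R(B5) = exp(−0.00057 × 500) = 0.752014
R(B6) = exp(−0.00047 × 500) = 0.790571
Parallel (B2 and B3): 1 − (1 − 0.802519)(1 − 0.984127) = 0.996865
Parallel (B4, B5, and B6): 1 − (1 − 0.798516)(1 − 0.752014)(1 − 0.790571) = 0.989536
Series (B1, [0.996865], and [0.989536]): 0.744532 × 0.996865 × 0.989536 = 0.7344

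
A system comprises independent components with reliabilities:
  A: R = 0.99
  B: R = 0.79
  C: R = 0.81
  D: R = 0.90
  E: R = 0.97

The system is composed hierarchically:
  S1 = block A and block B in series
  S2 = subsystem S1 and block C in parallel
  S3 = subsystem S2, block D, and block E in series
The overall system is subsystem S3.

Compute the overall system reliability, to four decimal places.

Series (A and B): 0.990000 × 0.790000 = 0.782100
Parallel ([0.782100] and C): 1 − (1 − 0.782100)(1 − 0.810000) = 0.958599
Series ([0.958599], D, and E): 0.958599 × 0.900000 × 0.970000 = 0.8369

0.8369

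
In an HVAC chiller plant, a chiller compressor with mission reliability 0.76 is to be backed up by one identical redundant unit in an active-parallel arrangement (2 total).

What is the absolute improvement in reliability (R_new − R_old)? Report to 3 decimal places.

R_before = 0.76
R_after = 1 − (1 − 0.76)^2 = 0.942
ΔR = 0.942 − 0.76 = 0.182

0.182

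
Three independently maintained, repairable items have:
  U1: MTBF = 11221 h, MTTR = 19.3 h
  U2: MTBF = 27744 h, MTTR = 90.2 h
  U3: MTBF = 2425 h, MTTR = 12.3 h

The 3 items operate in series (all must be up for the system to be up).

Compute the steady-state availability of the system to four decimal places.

0.9900

A(U1) = MTBF/(MTBF+MTTR) = 11221/(11221+19.3) = 0.998283
A(U2) = MTBF/(MTBF+MTTR) = 27744/(27744+90.2) = 0.996759
A(U3) = MTBF/(MTBF+MTTR) = 2425/(2425+12.3) = 0.994953
Series availability: 0.998283 × 0.996759 × 0.994953 = 0.9900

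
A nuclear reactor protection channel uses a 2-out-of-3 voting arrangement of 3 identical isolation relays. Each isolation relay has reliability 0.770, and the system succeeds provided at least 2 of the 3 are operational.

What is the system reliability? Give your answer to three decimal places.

0.866

R = Σ_{i=2}^{3} C(3,i) p^i (1−p)^{3−i} with p = 0.770
C(3,2)·0.770^2·0.230^1 = 0.40910
C(3,3)·0.770^3·0.230^0 = 0.45653
Sum = 0.866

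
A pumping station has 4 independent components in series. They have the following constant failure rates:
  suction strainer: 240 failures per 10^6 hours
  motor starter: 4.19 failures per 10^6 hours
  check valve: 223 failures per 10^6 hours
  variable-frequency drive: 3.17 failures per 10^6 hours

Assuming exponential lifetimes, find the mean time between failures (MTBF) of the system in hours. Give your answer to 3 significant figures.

2130

Series of exponential components: λ_sys = Σ λ_i
λ_sys = 0.000240 + 0.00000419 + 0.000223 + 0.00000317 = 4.7036e-04 /h
MTBF = 1 / λ_sys = 2130 h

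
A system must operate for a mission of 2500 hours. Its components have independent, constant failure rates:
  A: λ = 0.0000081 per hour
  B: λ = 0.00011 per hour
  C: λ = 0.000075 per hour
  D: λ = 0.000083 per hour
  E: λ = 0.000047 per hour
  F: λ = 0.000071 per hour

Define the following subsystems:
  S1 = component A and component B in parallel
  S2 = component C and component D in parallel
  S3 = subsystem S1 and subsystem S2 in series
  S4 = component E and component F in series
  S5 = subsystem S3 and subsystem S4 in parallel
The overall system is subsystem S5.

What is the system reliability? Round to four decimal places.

0.9906

R(A) = exp(−0.0000081 × 2500) = 0.979954
R(B) = exp(−0.00011 × 2500) = 0.759572
R(C) = exp(−0.000075 × 2500) = 0.829029
R(D) = exp(−0.000083 × 2500) = 0.812613
R(E) = exp(−0.000047 × 2500) = 0.889141
R(F) = exp(−0.000071 × 2500) = 0.837361
Parallel (A and B): 1 − (1 − 0.979954)(1 − 0.759572) = 0.995180
Parallel (C and D): 1 − (1 − 0.829029)(1 − 0.812613) = 0.967962
Series ([0.995180] and [0.967962]): 0.995180 × 0.967962 = 0.963296
Series (E and F): 0.889141 × 0.837361 = 0.744532
Parallel ([0.963296] and [0.744532]): 1 − (1 − 0.963296)(1 − 0.744532) = 0.9906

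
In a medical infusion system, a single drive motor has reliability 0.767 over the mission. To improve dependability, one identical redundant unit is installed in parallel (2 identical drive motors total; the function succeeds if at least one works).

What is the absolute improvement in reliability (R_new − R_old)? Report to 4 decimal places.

0.1787

R_before = 0.767
R_after = 1 − (1 − 0.767)^2 = 0.9457
ΔR = 0.9457 − 0.767 = 0.1787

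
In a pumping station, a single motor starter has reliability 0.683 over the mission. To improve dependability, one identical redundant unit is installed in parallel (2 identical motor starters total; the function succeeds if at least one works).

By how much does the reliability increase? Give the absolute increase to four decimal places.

0.2165

R_before = 0.683
R_after = 1 − (1 − 0.683)^2 = 0.8995
ΔR = 0.8995 − 0.683 = 0.2165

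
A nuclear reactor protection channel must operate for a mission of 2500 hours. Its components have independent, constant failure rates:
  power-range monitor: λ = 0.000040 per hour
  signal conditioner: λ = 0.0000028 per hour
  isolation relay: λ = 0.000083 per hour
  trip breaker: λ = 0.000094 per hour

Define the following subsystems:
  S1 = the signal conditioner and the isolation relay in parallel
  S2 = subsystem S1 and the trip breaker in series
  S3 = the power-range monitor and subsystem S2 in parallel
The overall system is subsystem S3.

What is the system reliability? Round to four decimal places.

R(power-range monitor) = exp(−0.000040 × 2500) = 0.904837
R(signal conditioner) = exp(−0.0000028 × 2500) = 0.993024
R(isolation relay) = exp(−0.000083 × 2500) = 0.812613
R(trip breaker) = exp(−0.000094 × 2500) = 0.790571
Parallel (signal conditioner and isolation relay): 1 − (1 − 0.993024)(1 − 0.812613) = 0.998693
Series ([0.998693] and trip breaker): 0.998693 × 0.790571 = 0.789538
Parallel (power-range monitor and [0.789538]): 1 − (1 − 0.904837)(1 − 0.789538) = 0.9800

0.9800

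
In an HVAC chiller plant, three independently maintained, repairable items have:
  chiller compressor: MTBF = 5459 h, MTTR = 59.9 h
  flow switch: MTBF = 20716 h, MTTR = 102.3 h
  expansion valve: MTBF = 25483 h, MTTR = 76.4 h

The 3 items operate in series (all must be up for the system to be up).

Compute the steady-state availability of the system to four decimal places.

0.9813

A(chiller compressor) = MTBF/(MTBF+MTTR) = 5459/(5459+59.9) = 0.989146
A(flow switch) = MTBF/(MTBF+MTTR) = 20716/(20716+102.3) = 0.995086
A(expansion valve) = MTBF/(MTBF+MTTR) = 25483/(25483+76.4) = 0.997011
Series availability: 0.989146 × 0.995086 × 0.997011 = 0.9813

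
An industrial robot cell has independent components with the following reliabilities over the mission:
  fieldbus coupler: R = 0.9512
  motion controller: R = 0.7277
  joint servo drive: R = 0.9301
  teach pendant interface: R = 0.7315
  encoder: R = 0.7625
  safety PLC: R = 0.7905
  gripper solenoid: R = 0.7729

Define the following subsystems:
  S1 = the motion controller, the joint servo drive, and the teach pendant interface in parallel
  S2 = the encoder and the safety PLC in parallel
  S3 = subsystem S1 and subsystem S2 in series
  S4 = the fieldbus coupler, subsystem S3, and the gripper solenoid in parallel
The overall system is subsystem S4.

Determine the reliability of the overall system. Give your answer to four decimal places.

Parallel (motion controller, joint servo drive, and teach pendant interface): 1 − (1 − 0.727700)(1 − 0.930100)(1 − 0.731500) = 0.994889
Parallel (encoder and safety PLC): 1 − (1 − 0.762500)(1 − 0.790500) = 0.950244
Series ([0.994889] and [0.950244]): 0.994889 × 0.950244 = 0.945387
Parallel (fieldbus coupler, [0.945387], and gripper solenoid): 1 − (1 − 0.951200)(1 − 0.945387)(1 − 0.772900) = 0.9994

0.9994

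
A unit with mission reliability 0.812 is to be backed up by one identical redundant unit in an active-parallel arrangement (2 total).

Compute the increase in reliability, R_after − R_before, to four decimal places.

0.1527

R_before = 0.812
R_after = 1 − (1 − 0.812)^2 = 0.9647
ΔR = 0.9647 − 0.812 = 0.1527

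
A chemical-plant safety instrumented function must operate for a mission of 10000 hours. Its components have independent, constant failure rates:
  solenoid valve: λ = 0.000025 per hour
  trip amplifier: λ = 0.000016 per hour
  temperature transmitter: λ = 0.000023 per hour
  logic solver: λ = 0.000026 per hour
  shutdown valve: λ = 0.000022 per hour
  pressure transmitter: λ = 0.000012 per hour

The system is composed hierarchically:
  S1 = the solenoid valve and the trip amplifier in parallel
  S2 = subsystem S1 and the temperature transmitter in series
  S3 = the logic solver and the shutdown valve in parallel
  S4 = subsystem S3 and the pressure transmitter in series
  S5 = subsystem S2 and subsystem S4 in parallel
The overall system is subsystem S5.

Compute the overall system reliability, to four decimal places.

0.9645

R(solenoid valve) = exp(−0.000025 × 10000) = 0.778801
R(trip amplifier) = exp(−0.000016 × 10000) = 0.852144
R(temperature transmitter) = exp(−0.000023 × 10000) = 0.794534
R(logic solver) = exp(−0.000026 × 10000) = 0.771052
R(shutdown valve) = exp(−0.000022 × 10000) = 0.802519
R(pressure transmitter) = exp(−0.000012 × 10000) = 0.886920
Parallel (solenoid valve and trip amplifier): 1 − (1 − 0.778801)(1 − 0.852144) = 0.967294
Series ([0.967294] and temperature transmitter): 0.967294 × 0.794534 = 0.768548
Parallel (logic solver and shutdown valve): 1 − (1 − 0.771052)(1 − 0.802519) = 0.954787
Series ([0.954787] and pressure transmitter): 0.954787 × 0.886920 = 0.846820
Parallel ([0.768548] and [0.846820]): 1 − (1 − 0.768548)(1 − 0.846820) = 0.9645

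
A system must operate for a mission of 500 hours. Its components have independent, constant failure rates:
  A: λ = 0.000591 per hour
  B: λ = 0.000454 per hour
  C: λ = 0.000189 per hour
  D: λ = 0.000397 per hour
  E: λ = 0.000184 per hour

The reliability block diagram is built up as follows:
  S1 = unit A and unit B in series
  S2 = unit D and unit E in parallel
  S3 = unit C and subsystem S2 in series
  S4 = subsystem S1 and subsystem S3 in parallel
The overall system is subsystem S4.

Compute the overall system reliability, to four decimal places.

0.9574

R(A) = exp(−0.000591 × 500) = 0.744159
R(B) = exp(−0.000454 × 500) = 0.796921
R(C) = exp(−0.000189 × 500) = 0.909828
R(D) = exp(−0.000397 × 500) = 0.819960
R(E) = exp(−0.000184 × 500) = 0.912105
Series (A and B): 0.744159 × 0.796921 = 0.593036
Parallel (D and E): 1 − (1 − 0.819960)(1 − 0.912105) = 0.984175
Series (C and [0.984175]): 0.909828 × 0.984175 = 0.895430
Parallel ([0.593036] and [0.895430]): 1 − (1 − 0.593036)(1 − 0.895430) = 0.9574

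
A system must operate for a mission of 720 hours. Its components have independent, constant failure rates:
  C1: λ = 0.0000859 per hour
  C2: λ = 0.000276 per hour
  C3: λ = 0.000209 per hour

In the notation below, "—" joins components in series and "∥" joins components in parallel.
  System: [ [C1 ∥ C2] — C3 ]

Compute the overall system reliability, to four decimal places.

R(C1) = exp(−0.0000859 × 720) = 0.940026
R(C2) = exp(−0.000276 × 720) = 0.819779
R(C3) = exp(−0.000209 × 720) = 0.860295
Parallel (C1 and C2): 1 − (1 − 0.940026)(1 − 0.819779) = 0.989191
Series ([0.989191] and C3): 0.989191 × 0.860295 = 0.8510

0.8510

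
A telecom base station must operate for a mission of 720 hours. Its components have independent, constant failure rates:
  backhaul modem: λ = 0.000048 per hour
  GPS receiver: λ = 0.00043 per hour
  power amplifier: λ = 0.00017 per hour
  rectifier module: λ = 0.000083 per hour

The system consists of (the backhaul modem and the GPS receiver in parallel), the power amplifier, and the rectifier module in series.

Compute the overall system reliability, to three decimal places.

0.826

R(backhaul modem) = exp(−0.000048 × 720) = 0.96603
R(GPS receiver) = exp(−0.00043 × 720) = 0.73374
R(power amplifier) = exp(−0.00017 × 720) = 0.88479
R(rectifier module) = exp(−0.000083 × 720) = 0.94199
Parallel (backhaul modem and GPS receiver): 1 − (1 − 0.96603)(1 − 0.73374) = 0.99096
Series ([0.99096], power amplifier, and rectifier module): 0.99096 × 0.88479 × 0.94199 = 0.826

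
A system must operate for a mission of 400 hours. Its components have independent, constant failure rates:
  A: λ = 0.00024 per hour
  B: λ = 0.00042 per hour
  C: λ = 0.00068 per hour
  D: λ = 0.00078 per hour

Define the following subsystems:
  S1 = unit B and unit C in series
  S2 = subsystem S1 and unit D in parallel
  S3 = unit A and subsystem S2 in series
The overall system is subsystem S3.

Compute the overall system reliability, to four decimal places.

R(A) = exp(−0.00024 × 400) = 0.908464
R(B) = exp(−0.00042 × 400) = 0.845354
R(C) = exp(−0.00068 × 400) = 0.761854
R(D) = exp(−0.00078 × 400) = 0.731982
Series (B and C): 0.845354 × 0.761854 = 0.644036
Parallel ([0.644036] and D): 1 − (1 − 0.644036)(1 − 0.731982) = 0.904595
Series (A and [0.904595]): 0.908464 × 0.904595 = 0.8218

0.8218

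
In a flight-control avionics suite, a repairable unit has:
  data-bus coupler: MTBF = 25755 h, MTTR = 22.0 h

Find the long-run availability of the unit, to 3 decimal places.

0.999

A(data-bus coupler) = MTBF/(MTBF+MTTR) = 25755/(25755+22.0) = 0.999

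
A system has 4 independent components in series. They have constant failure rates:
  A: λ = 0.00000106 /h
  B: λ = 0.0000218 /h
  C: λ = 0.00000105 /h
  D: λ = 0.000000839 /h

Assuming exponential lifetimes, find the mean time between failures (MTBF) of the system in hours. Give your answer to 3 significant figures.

Series of exponential components: λ_sys = Σ λ_i
λ_sys = 0.00000106 + 0.0000218 + 0.00000105 + 0.000000839 = 2.4749e-05 /h
MTBF = 1 / λ_sys = 40400 h

40400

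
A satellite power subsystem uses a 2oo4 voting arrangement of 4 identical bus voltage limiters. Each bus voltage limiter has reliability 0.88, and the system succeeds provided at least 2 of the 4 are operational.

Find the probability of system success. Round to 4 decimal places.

R = Σ_{i=2}^{4} C(4,i) p^i (1−p)^{4−i} with p = 0.88
C(4,2)·0.88^2·0.12^2 = 0.066908
C(4,3)·0.88^3·0.12^1 = 0.327107
C(4,4)·0.88^4·0.12^0 = 0.599695
Sum = 0.9937

0.9937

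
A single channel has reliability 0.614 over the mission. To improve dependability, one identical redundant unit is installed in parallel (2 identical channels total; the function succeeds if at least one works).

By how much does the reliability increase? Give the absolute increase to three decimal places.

R_before = 0.614
R_after = 1 − (1 − 0.614)^2 = 0.851
ΔR = 0.851 − 0.614 = 0.237

0.237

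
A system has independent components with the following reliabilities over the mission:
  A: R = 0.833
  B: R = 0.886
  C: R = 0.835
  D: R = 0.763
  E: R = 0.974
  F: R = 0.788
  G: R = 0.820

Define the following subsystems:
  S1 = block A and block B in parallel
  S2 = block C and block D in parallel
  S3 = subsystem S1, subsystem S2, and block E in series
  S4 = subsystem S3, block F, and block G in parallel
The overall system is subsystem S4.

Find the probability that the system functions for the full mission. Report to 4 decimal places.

Parallel (A and B): 1 − (1 − 0.833000)(1 − 0.886000) = 0.980962
Parallel (C and D): 1 − (1 − 0.835000)(1 − 0.763000) = 0.960895
Series ([0.980962], [0.960895], and E): 0.980962 × 0.960895 × 0.974000 = 0.918094
Parallel ([0.918094], F, and G): 1 − (1 − 0.918094)(1 − 0.788000)(1 − 0.820000) = 0.9969

0.9969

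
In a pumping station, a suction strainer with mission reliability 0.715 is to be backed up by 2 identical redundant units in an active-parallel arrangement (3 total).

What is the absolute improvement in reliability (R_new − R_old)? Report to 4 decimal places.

R_before = 0.715
R_after = 1 − (1 − 0.715)^3 = 0.9769
ΔR = 0.9769 − 0.715 = 0.2619

0.2619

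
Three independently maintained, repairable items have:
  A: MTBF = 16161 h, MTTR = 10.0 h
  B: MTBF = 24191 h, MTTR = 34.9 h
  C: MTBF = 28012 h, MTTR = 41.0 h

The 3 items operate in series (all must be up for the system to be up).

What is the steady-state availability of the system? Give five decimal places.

0.99648

A(A) = MTBF/(MTBF+MTTR) = 16161/(16161+10.0) = 0.999382
A(B) = MTBF/(MTBF+MTTR) = 24191/(24191+34.9) = 0.998559
A(C) = MTBF/(MTBF+MTTR) = 28012/(28012+41.0) = 0.998538
Series availability: 0.999382 × 0.998559 × 0.998538 = 0.99648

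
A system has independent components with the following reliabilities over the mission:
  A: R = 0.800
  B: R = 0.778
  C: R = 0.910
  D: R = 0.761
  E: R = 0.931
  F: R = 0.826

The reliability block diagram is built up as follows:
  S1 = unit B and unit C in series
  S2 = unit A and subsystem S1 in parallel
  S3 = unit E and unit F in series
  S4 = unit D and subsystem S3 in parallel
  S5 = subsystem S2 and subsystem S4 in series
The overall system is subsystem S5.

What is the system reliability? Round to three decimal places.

Series (B and C): 0.77800 × 0.91000 = 0.70798
Parallel (A and [0.70798]): 1 − (1 − 0.80000)(1 − 0.70798) = 0.94160
Series (E and F): 0.93100 × 0.82600 = 0.76901
Parallel (D and [0.76901]): 1 − (1 − 0.76100)(1 − 0.76901) = 0.94479
Series ([0.94160] and [0.94479]): 0.94160 × 0.94479 = 0.890

0.890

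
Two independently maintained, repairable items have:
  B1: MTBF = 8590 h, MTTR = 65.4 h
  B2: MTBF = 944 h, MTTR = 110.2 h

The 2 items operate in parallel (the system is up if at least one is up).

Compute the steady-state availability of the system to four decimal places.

0.9992

A(B1) = MTBF/(MTBF+MTTR) = 8590/(8590+65.4) = 0.992444
A(B2) = MTBF/(MTBF+MTTR) = 944/(944+110.2) = 0.895466
Parallel availability: 1 − (1 − 0.992444)(1 − 0.895466) = 0.9992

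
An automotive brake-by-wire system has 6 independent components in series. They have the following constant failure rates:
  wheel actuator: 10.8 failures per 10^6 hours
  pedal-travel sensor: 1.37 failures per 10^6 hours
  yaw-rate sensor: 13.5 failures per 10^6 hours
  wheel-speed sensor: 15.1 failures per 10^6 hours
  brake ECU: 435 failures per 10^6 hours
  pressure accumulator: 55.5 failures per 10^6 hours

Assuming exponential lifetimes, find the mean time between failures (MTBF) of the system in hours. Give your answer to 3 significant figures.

Series of exponential components: λ_sys = Σ λ_i
λ_sys = 0.0000108 + 0.00000137 + 0.0000135 + 0.0000151 + 0.000435 + 0.0000555 = 5.3127e-04 /h
MTBF = 1 / λ_sys = 1880 h

1880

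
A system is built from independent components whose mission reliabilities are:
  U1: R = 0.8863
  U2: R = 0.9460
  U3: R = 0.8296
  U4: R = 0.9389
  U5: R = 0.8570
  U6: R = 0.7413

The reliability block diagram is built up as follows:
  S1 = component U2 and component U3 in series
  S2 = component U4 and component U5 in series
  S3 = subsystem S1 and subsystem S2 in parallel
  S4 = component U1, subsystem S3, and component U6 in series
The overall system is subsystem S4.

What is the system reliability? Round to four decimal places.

Series (U2 and U3): 0.946000 × 0.829600 = 0.784802
Series (U4 and U5): 0.938900 × 0.857000 = 0.804637
Parallel ([0.784802] and [0.804637]): 1 − (1 − 0.784802)(1 − 0.804637) = 0.957958
Series (U1, [0.957958], and U6): 0.886300 × 0.957958 × 0.741300 = 0.6294

0.6294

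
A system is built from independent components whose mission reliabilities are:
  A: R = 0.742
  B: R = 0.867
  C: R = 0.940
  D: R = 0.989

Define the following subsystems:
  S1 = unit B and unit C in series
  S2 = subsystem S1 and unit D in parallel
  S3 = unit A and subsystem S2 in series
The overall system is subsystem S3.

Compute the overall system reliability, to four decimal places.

0.7405

Series (B and C): 0.867000 × 0.940000 = 0.814980
Parallel ([0.814980] and D): 1 − (1 − 0.814980)(1 − 0.989000) = 0.997965
Series (A and [0.997965]): 0.742000 × 0.997965 = 0.7405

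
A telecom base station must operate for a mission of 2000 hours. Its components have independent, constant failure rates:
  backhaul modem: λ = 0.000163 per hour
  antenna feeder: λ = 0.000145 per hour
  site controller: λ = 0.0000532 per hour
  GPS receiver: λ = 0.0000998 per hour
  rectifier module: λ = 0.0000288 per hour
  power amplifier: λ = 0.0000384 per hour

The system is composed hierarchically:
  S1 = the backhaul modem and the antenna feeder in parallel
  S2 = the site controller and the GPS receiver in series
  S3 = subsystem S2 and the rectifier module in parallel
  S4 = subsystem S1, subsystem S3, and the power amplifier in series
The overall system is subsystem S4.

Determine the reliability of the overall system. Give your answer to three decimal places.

R(backhaul modem) = exp(−0.000163 × 2000) = 0.72181
R(antenna feeder) = exp(−0.000145 × 2000) = 0.74826
R(site controller) = exp(−0.0000532 × 2000) = 0.89906
R(GPS receiver) = exp(−0.0000998 × 2000) = 0.81906
R(rectifier module) = exp(−0.0000288 × 2000) = 0.94403
R(power amplifier) = exp(−0.0000384 × 2000) = 0.92608
Parallel (backhaul modem and antenna feeder): 1 − (1 − 0.72181)(1 − 0.74826) = 0.92997
Series (site controller and GPS receiver): 0.89906 × 0.81906 = 0.73638
Parallel ([0.73638] and rectifier module): 1 − (1 − 0.73638)(1 − 0.94403) = 0.98525
Series ([0.92997], [0.98525], and power amplifier): 0.92997 × 0.98525 × 0.92608 = 0.849

0.849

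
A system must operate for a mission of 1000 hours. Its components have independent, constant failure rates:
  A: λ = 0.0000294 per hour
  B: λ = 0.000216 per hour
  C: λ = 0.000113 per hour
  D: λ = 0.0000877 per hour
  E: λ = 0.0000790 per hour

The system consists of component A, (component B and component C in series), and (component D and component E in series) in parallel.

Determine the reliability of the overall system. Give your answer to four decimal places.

R(A) = exp(−0.0000294 × 1000) = 0.971028
R(B) = exp(−0.000216 × 1000) = 0.805735
R(C) = exp(−0.000113 × 1000) = 0.893151
R(D) = exp(−0.0000877 × 1000) = 0.916036
R(E) = exp(−0.0000790 × 1000) = 0.924040
Series (B and C): 0.805735 × 0.893151 = 0.719643
Series (D and E): 0.916036 × 0.924040 = 0.846454
Parallel (A, [0.719643], and [0.846454]): 1 − (1 − 0.971028)(1 − 0.719643)(1 − 0.846454) = 0.9988

0.9988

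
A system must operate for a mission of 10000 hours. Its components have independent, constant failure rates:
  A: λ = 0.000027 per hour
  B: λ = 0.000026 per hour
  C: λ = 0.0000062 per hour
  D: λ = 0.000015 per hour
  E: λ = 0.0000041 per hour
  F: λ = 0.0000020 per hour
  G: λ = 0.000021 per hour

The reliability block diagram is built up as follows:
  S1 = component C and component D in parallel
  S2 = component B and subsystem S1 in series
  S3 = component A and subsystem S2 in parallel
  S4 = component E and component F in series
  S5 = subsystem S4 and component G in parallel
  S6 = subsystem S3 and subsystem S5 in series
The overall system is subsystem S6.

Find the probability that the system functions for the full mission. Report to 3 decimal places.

0.934

R(A) = exp(−0.000027 × 10000) = 0.76338
R(B) = exp(−0.000026 × 10000) = 0.77105
R(C) = exp(−0.0000062 × 10000) = 0.93988
R(D) = exp(−0.000015 × 10000) = 0.86071
R(E) = exp(−0.0000041 × 10000) = 0.95983
R(F) = exp(−0.0000020 × 10000) = 0.98020
R(G) = exp(−0.000021 × 10000) = 0.81058
Parallel (C and D): 1 − (1 − 0.93988)(1 − 0.86071) = 0.99163
Series (B and [0.99163]): 0.77105 × 0.99163 = 0.76460
Parallel (A and [0.76460]): 1 − (1 − 0.76338)(1 − 0.76460) = 0.94430
Series (E and F): 0.95983 × 0.98020 = 0.94083
Parallel ([0.94083] and G): 1 − (1 − 0.94083)(1 − 0.81058) = 0.98879
Series ([0.94430] and [0.98879]): 0.94430 × 0.98879 = 0.934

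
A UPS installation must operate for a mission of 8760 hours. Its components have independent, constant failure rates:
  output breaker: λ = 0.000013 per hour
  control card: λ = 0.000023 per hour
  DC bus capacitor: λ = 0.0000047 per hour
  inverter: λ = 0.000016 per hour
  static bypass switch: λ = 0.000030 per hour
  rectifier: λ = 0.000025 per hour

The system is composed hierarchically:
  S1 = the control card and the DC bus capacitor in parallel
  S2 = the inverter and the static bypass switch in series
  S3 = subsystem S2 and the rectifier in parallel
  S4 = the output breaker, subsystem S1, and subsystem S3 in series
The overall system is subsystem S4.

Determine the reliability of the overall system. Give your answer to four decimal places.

0.8280

R(output breaker) = exp(−0.000013 × 8760) = 0.892365
R(control card) = exp(−0.000023 × 8760) = 0.817520
R(DC bus capacitor) = exp(−0.0000047 × 8760) = 0.959664
R(inverter) = exp(−0.000016 × 8760) = 0.869219
R(static bypass switch) = exp(−0.000030 × 8760) = 0.768896
R(rectifier) = exp(−0.000025 × 8760) = 0.803322
Parallel (control card and DC bus capacitor): 1 − (1 − 0.817520)(1 − 0.959664) = 0.992639
Series (inverter and static bypass switch): 0.869219 × 0.768896 = 0.668339
Parallel ([0.668339] and rectifier): 1 − (1 − 0.668339)(1 − 0.803322) = 0.934770
Series (output breaker, [0.992639], and [0.934770]): 0.892365 × 0.992639 × 0.934770 = 0.8280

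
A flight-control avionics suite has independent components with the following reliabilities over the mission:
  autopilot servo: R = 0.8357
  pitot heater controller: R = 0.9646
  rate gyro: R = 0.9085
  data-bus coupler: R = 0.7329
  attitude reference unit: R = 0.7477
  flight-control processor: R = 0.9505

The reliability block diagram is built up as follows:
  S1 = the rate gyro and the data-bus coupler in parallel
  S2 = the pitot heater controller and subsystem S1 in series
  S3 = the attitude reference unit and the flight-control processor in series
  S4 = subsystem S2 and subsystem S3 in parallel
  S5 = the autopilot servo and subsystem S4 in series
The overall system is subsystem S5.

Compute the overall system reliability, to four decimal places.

0.8214

Parallel (rate gyro and data-bus coupler): 1 − (1 − 0.908500)(1 − 0.732900) = 0.975560
Series (pitot heater controller and [0.975560]): 0.964600 × 0.975560 = 0.941025
Series (attitude reference unit and flight-control processor): 0.747700 × 0.950500 = 0.710689
Parallel ([0.941025] and [0.710689]): 1 − (1 − 0.941025)(1 − 0.710689) = 0.982938
Series (autopilot servo and [0.982938]): 0.835700 × 0.982938 = 0.8214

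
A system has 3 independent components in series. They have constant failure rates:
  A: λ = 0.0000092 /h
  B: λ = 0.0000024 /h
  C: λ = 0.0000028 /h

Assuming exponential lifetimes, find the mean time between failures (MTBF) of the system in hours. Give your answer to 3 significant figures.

Series of exponential components: λ_sys = Σ λ_i
λ_sys = 0.0000092 + 0.0000024 + 0.0000028 = 1.4400e-05 /h
MTBF = 1 / λ_sys = 69400 h

69400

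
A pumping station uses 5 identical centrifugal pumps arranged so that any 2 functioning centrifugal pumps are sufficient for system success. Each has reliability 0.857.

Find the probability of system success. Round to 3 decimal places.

R = Σ_{i=2}^{5} C(5,i) p^i (1−p)^{5−i} with p = 0.857
C(5,2)·0.857^2·0.143^3 = 0.02148
C(5,3)·0.857^3·0.143^2 = 0.12871
C(5,4)·0.857^4·0.143^1 = 0.38568
C(5,5)·0.857^5·0.143^0 = 0.46228
Sum = 0.998

0.998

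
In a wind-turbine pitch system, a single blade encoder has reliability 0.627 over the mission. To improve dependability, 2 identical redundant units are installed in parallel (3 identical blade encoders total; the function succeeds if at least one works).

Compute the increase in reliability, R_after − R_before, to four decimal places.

0.3211

R_before = 0.627
R_after = 1 − (1 − 0.627)^3 = 0.9481
ΔR = 0.9481 − 0.627 = 0.3211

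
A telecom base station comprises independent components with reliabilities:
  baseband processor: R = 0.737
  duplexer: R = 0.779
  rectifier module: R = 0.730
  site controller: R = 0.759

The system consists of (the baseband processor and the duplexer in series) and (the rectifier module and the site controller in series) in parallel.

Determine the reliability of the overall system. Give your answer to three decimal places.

0.810

Series (baseband processor and duplexer): 0.73700 × 0.77900 = 0.57412
Series (rectifier module and site controller): 0.73000 × 0.75900 = 0.55407
Parallel ([0.57412] and [0.55407]): 1 − (1 − 0.57412)(1 − 0.55407) = 0.810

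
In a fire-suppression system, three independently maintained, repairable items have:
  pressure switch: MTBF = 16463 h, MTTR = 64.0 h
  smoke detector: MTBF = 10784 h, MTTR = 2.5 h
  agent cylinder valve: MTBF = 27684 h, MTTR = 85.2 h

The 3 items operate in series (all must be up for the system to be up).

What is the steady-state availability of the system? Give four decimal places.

A(pressure switch) = MTBF/(MTBF+MTTR) = 16463/(16463+64.0) = 0.996128
A(smoke detector) = MTBF/(MTBF+MTTR) = 10784/(10784+2.5) = 0.999768
A(agent cylinder valve) = MTBF/(MTBF+MTTR) = 27684/(27684+85.2) = 0.996932
Series availability: 0.996128 × 0.999768 × 0.996932 = 0.9928

0.9928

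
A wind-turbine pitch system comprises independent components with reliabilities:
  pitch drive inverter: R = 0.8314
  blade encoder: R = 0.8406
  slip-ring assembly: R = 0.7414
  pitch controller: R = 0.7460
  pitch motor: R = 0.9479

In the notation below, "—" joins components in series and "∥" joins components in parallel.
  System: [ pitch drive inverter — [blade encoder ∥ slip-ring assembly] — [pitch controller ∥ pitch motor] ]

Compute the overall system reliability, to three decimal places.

0.787

Parallel (blade encoder and slip-ring assembly): 1 − (1 − 0.84060)(1 − 0.74140) = 0.95878
Parallel (pitch controller and pitch motor): 1 − (1 − 0.74600)(1 − 0.94790) = 0.98677
Series (pitch drive inverter, [0.95878], and [0.98677]): 0.83140 × 0.95878 × 0.98677 = 0.787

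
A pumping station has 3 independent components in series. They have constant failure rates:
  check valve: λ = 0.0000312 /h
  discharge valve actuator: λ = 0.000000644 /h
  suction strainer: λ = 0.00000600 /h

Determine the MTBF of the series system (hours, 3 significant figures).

26400

Series of exponential components: λ_sys = Σ λ_i
λ_sys = 0.0000312 + 0.000000644 + 0.00000600 = 3.7844e-05 /h
MTBF = 1 / λ_sys = 26400 h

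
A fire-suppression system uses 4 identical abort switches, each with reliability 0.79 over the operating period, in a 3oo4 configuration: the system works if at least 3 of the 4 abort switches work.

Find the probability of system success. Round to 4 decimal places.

0.8037

R = Σ_{i=3}^{4} C(4,i) p^i (1−p)^{4−i} with p = 0.79
C(4,3)·0.79^3·0.21^1 = 0.414153
C(4,4)·0.79^4·0.21^0 = 0.389501
Sum = 0.8037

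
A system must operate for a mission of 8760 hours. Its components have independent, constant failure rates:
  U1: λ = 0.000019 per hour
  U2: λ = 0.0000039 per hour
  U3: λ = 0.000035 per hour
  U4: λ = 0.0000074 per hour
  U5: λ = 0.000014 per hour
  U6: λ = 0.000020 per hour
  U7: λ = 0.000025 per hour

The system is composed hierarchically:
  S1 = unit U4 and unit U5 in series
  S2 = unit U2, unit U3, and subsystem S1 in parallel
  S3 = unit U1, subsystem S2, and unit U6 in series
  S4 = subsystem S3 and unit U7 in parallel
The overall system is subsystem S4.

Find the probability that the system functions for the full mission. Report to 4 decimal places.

R(U1) = exp(−0.000019 × 8760) = 0.846674
R(U2) = exp(−0.0000039 × 8760) = 0.966413
R(U3) = exp(−0.000035 × 8760) = 0.735945
R(U4) = exp(−0.0000074 × 8760) = 0.937232
R(U5) = exp(−0.000014 × 8760) = 0.884582
R(U6) = exp(−0.000020 × 8760) = 0.839289
R(U7) = exp(−0.000025 × 8760) = 0.803322
Series (U4 and U5): 0.937232 × 0.884582 = 0.829059
Parallel (U2, U3, and [0.829059]): 1 − (1 − 0.966413)(1 − 0.735945)(1 − 0.829059) = 0.998484
Series (U1, [0.998484], and U6): 0.846674 × 0.998484 × 0.839289 = 0.709527
Parallel ([0.709527] and U7): 1 − (1 − 0.709527)(1 − 0.803322) = 0.9429

0.9429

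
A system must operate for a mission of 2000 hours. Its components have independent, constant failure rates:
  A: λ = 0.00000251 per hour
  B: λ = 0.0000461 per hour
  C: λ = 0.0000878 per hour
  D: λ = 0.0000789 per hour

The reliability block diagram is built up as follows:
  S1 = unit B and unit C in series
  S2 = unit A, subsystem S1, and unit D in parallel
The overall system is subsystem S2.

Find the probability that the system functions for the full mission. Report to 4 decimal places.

0.9998

R(A) = exp(−0.00000251 × 2000) = 0.994993
R(B) = exp(−0.0000461 × 2000) = 0.911923
R(C) = exp(−0.0000878 × 2000) = 0.838953
R(D) = exp(−0.0000789 × 2000) = 0.854021
Series (B and C): 0.911923 × 0.838953 = 0.765061
Parallel (A, [0.765061], and D): 1 − (1 − 0.994993)(1 − 0.765061)(1 − 0.854021) = 0.9998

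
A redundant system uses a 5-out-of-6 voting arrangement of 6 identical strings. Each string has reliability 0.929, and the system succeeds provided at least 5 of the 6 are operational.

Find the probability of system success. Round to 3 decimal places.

R = Σ_{i=5}^{6} C(6,i) p^i (1−p)^{6−i} with p = 0.929
C(6,5)·0.929^5·0.071^1 = 0.29477
C(6,6)·0.929^6·0.071^0 = 0.64283
Sum = 0.938

0.938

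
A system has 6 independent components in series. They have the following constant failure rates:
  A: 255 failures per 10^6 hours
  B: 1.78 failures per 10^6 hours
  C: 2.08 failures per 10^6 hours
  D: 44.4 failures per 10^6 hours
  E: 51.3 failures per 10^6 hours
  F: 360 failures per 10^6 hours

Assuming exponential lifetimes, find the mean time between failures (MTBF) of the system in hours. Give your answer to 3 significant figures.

1400

Series of exponential components: λ_sys = Σ λ_i
λ_sys = 0.000255 + 0.00000178 + 0.00000208 + 0.0000444 + 0.0000513 + 0.000360 = 7.1456e-04 /h
MTBF = 1 / λ_sys = 1400 h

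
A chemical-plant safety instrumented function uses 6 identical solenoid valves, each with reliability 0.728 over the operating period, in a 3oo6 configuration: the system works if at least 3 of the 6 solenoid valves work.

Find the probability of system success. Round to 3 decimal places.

R = Σ_{i=3}^{6} C(6,i) p^i (1−p)^{6−i} with p = 0.728
C(6,3)·0.728^3·0.272^3 = 0.15529
C(6,4)·0.728^4·0.272^2 = 0.31171
C(6,5)·0.728^5·0.272^1 = 0.33372
C(6,6)·0.728^6·0.272^0 = 0.14886
Sum = 0.950

0.950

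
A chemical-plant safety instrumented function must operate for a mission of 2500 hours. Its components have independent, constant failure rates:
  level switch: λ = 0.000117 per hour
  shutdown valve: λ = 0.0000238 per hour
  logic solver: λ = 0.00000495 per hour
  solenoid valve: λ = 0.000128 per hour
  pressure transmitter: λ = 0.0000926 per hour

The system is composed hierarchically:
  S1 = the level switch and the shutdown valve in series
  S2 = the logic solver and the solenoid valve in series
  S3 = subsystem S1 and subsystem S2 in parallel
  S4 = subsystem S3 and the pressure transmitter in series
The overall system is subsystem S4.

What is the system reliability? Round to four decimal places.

0.7268

R(level switch) = exp(−0.000117 × 2500) = 0.746395
R(shutdown valve) = exp(−0.0000238 × 2500) = 0.942236
R(logic solver) = exp(−0.00000495 × 2500) = 0.987701
R(solenoid valve) = exp(−0.000128 × 2500) = 0.726149
R(pressure transmitter) = exp(−0.0000926 × 2500) = 0.793343
Series (level switch and shutdown valve): 0.746395 × 0.942236 = 0.703280
Series (logic solver and solenoid valve): 0.987701 × 0.726149 = 0.717218
Parallel ([0.703280] and [0.717218]): 1 − (1 − 0.703280)(1 − 0.717218) = 0.916093
Series ([0.916093] and pressure transmitter): 0.916093 × 0.793343 = 0.7268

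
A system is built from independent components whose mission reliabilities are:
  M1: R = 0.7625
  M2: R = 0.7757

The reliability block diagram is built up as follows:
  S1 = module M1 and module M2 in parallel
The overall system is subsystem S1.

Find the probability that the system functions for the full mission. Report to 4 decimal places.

Parallel (M1 and M2): 1 − (1 − 0.762500)(1 − 0.775700) = 0.9467

0.9467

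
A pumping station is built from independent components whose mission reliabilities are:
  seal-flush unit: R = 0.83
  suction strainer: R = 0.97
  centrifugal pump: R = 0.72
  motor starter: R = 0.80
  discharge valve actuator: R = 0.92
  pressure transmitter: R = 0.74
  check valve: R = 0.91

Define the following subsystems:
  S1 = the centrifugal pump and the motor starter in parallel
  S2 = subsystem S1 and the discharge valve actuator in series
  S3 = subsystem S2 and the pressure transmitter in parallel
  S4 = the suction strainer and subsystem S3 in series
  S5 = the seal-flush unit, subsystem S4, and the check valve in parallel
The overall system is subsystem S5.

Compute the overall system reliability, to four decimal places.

0.9990

Parallel (centrifugal pump and motor starter): 1 − (1 − 0.720000)(1 − 0.800000) = 0.944000
Series ([0.944000] and discharge valve actuator): 0.944000 × 0.920000 = 0.868480
Parallel ([0.868480] and pressure transmitter): 1 − (1 − 0.868480)(1 − 0.740000) = 0.965805
Series (suction strainer and [0.965805]): 0.970000 × 0.965805 = 0.936831
Parallel (seal-flush unit, [0.936831], and check valve): 1 − (1 − 0.830000)(1 − 0.936831)(1 − 0.910000) = 0.9990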